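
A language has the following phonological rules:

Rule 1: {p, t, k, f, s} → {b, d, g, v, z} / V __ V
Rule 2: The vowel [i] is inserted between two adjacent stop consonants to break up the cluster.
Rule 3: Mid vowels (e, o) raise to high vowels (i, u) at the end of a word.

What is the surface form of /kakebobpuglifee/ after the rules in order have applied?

kagebobipuglivei

Rule 1 (intervocalic voicing): /k/ is a voiceless obstruent between vowels /a/ and /e/, so it voices to [g]. /f/ is a voiceless obstruent between vowels /i/ and /e/, so it voices to [v]. /kakebobpuglifee/ → kagebobpuglivee.
Rule 2 (stop-cluster i-epenthesis): /b/ and /p/ form a stop–stop cluster, so [i] is inserted between them. /kagebobpuglivee/ → kagebobipuglivee.
Rule 3 (final vowel raising): /e/ is a mid vowel in word-final position, so it raises to [i]. /kagebobipuglivee/ → kagebobipuglivei.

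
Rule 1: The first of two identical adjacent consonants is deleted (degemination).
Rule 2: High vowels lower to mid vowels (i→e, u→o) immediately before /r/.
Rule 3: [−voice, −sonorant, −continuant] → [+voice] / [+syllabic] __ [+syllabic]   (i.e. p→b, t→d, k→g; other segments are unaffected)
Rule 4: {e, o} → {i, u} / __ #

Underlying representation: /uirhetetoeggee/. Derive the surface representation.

uerhededoegei

Rule 1 (degemination): /gg/ is a geminate; the first /g/ deletes. /uirhetetoeggee/ → uirhetetoegee.
Rule 2 (pre-rhotic lowering): /i/ is a high vowel immediately before /r/, so it lowers to [e]. /uirhetetoegee/ → uerhetetoegee.
Rule 3 (intervocalic voicing): /t/ is a voiceless stop between vowels /e/ and /e/, so it voices to [d]. /t/ is a voiceless stop between vowels /e/ and /o/, so it voices to [d]. /uerhetetoegee/ → uerhededoegee.
Rule 4 (final vowel raising): /e/ is a mid vowel in word-final position, so it raises to [i]. /uerhededoegee/ → uerhededoegei.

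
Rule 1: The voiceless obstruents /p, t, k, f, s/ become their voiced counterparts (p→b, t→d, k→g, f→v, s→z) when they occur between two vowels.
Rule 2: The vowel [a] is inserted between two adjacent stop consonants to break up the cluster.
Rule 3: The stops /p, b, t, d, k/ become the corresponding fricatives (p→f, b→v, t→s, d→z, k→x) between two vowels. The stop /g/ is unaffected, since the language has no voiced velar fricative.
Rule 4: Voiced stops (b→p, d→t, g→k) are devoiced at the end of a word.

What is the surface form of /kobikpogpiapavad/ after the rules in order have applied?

kovixafogafiavavat

Rule 1 (intervocalic voicing): /p/ is a voiceless obstruent between vowels /a/ and /a/, so it voices to [b]. /kobikpogpiapavad/ → kobikpogpiabavad.
Rule 2 (stop-cluster a-epenthesis): /k/ and /p/ form a stop–stop cluster, so [a] is inserted between them. /g/ and /p/ form a stop–stop cluster, so [a] is inserted between them. /kobikpogpiabavad/ → kobikapogapiabavad.
Rule 3 (intervocalic spirantization): /b/ is a stop between vowels /o/ and /i/, so it spirantizes to the fricative [v]. /k/ is a stop between vowels /i/ and /a/, so it spirantizes to the fricative [x]. /p/ is a stop between vowels /a/ and /o/, so it spirantizes to the fricative [f]. /p/ is a stop between vowels /a/ and /i/, so it spirantizes to the fricative [f]. /b/ is a stop between vowels /a/ and /a/, so it spirantizes to the fricative [v]. /kobikapogapiabavad/ → kovixafogafiavavad.
Rule 4 (final devoicing): /d/ is a voiced stop in word-final position, so it devoices to [t]. /kovixafogafiavavad/ → kovixafogafiavavat.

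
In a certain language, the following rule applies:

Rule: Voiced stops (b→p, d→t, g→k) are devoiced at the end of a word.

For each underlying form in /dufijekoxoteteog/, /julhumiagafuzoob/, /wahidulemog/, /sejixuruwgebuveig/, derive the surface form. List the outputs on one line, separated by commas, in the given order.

dufijekoxoteteok, julhumiagafuzoop, wahidulemok, sejixuruwgebuveik

/dufijekoxoteteog/: /g/ is a voiced stop in word-final position, so it devoices to [k]. → [dufijekoxoteteok].
/julhumiagafuzoob/: /b/ is a voiced stop in word-final position, so it devoices to [p]. → [julhumiagafuzoop].
/wahidulemog/: /g/ is a voiced stop in word-final position, so it devoices to [k]. → [wahidulemok].
/sejixuruwgebuveig/: /g/ is a voiced stop in word-final position, so it devoices to [k]. → [sejixuruwgebuveik].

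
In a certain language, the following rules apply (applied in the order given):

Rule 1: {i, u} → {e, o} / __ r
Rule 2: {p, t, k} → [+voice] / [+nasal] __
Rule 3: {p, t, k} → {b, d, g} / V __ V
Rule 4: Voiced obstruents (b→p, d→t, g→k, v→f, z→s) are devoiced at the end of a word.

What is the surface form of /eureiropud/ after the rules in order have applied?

Rule 1 (pre-rhotic lowering): /u/ is a high vowel immediately before /r/, so it lowers to [o]. /i/ is a high vowel immediately before /r/, so it lowers to [e]. /eureiropud/ → eoreeropud.
Rule 2 (post-nasal voicing): no segment meets the environment; /eoreeropud/ is unchanged.
Rule 3 (intervocalic voicing): /p/ is a voiceless stop between vowels /o/ and /u/, so it voices to [b]. /eoreeropud/ → eoreerobud.
Rule 4 (final devoicing): /d/ is a voiced obstruent in word-final position, so it devoices to [t]. /eoreerobud/ → eoreerobut.

eoreerobut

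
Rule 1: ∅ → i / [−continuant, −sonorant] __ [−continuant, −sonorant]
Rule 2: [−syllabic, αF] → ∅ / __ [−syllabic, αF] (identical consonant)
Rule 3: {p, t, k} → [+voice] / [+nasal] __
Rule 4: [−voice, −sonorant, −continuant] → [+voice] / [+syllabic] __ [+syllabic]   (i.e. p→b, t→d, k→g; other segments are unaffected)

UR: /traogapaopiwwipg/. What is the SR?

traogabaobiwibig

Rule 1 (stop-cluster i-epenthesis): /p/ and /g/ form a stop–stop cluster, so [i] is inserted between them. /traogapaopiwwipg/ → traogapaopiwwipig.
Rule 2 (degemination): /ww/ is a geminate; the first /w/ deletes. /traogapaopiwwipig/ → traogapaopiwipig.
Rule 3 (post-nasal voicing): no segment meets the environment; /traogapaopiwipig/ is unchanged.
Rule 4 (intervocalic voicing): /p/ is a voiceless stop between vowels /a/ and /a/, so it voices to [b]. /p/ is a voiceless stop between vowels /o/ and /i/, so it voices to [b]. /p/ is a voiceless stop between vowels /i/ and /i/, so it voices to [b]. /traogapaopiwipig/ → traogabaobiwibig.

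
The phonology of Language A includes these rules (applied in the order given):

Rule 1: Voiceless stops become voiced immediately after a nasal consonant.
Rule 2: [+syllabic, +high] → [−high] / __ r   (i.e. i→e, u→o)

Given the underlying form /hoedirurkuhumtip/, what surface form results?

Rule 1 (post-nasal voicing): /t/ is a voiceless stop immediately after the nasal /m/, so it voices to [d]. /hoedirurkuhumtip/ → hoedirurkuhumdip.
Rule 2 (pre-rhotic lowering): /i/ is a high vowel immediately before /r/, so it lowers to [e]. /u/ is a high vowel immediately before /r/, so it lowers to [o]. /hoedirurkuhumdip/ → hoederorkuhumdip.

hoederorkuhumdip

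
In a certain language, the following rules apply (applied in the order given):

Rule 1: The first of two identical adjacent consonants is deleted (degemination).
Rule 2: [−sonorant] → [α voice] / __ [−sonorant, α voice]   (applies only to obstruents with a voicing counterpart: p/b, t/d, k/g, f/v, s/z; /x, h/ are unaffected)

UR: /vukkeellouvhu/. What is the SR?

Rule 1 (degemination): /kk/ is a geminate; the first /k/ deletes. /ll/ is a geminate; the first /l/ deletes. /vukkeellouvhu/ → vukeelouvhu.
Rule 2 (regressive voicing assimilation): /v/ precedes the voiceless obstruent /h/, so it devoices to [f] by assimilation. /vukeelouvhu/ → vukeeloufhu.

vukeeloufhu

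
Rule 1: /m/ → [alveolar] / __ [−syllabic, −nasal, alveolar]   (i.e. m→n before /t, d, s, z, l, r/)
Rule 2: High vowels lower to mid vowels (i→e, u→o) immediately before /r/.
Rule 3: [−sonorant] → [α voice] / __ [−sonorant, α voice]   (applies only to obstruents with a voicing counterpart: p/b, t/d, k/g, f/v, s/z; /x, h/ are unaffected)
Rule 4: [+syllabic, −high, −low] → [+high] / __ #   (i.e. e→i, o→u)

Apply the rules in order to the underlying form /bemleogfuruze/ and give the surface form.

Rule 1 (nasal place assimilation): /m/ precedes the alveolar consonant /l/, so it assimilates in place to [n]. /bemleogfuruze/ → benleogfuruze.
Rule 2 (pre-rhotic lowering): /u/ is a high vowel immediately before /r/, so it lowers to [o]. /benleogfuruze/ → benleogforuze.
Rule 3 (regressive voicing assimilation): /g/ precedes the voiceless obstruent /f/, so it devoices to [k] by assimilation. /benleogforuze/ → benleokforuze.
Rule 4 (final vowel raising): /e/ is a mid vowel in word-final position, so it raises to [i]. /benleokforuze/ → benleokforuzi.

benleokforuzi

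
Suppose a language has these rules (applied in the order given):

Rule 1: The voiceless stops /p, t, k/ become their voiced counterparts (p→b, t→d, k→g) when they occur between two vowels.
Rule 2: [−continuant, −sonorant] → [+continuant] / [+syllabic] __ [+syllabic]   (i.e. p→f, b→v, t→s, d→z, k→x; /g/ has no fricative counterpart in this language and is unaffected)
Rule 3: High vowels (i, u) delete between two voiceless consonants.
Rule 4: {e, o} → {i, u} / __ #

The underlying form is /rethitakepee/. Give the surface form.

Rule 1 (intervocalic voicing): /t/ is a voiceless stop between vowels /i/ and /a/, so it voices to [d]. /k/ is a voiceless stop between vowels /a/ and /e/, so it voices to [g]. /p/ is a voiceless stop between vowels /e/ and /e/, so it voices to [b]. /rethitakepee/ → rethidagebee.
Rule 2 (intervocalic spirantization): /d/ is a stop between vowels /i/ and /a/, so it spirantizes to the fricative [z]. /b/ is a stop between vowels /e/ and /e/, so it spirantizes to the fricative [v]. /rethidagebee/ → rethizagevee.
Rule 3 (high vowel syncope): no segment meets the environment; /rethizagevee/ is unchanged.
Rule 4 (final vowel raising): /e/ is a mid vowel in word-final position, so it raises to [i]. /rethizagevee/ → rethizagevei.

rethizagevei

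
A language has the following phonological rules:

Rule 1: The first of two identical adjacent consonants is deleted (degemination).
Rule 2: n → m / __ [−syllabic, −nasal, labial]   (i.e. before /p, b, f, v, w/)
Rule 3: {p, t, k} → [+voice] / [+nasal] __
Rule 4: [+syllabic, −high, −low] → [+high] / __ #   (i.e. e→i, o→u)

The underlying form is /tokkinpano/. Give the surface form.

Rule 1 (degemination): /kk/ is a geminate; the first /k/ deletes. /tokkinpano/ → tokinpano.
Rule 2 (nasal place assimilation): /n/ precedes the labial consonant /p/, so it assimilates in place to [m]. /tokinpano/ → tokimpano.
Rule 3 (post-nasal voicing): /p/ is a voiceless stop immediately after the nasal /m/, so it voices to [b]. /tokimpano/ → tokimbano.
Rule 4 (final vowel raising): /o/ is a mid vowel in word-final position, so it raises to [u]. /tokimbano/ → tokimbanu.

tokimbanu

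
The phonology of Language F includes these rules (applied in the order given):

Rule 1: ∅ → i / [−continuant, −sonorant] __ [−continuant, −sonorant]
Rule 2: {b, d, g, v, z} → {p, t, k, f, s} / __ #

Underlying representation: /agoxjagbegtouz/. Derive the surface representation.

Rule 1 (stop-cluster i-epenthesis): /g/ and /b/ form a stop–stop cluster, so [i] is inserted between them. /g/ and /t/ form a stop–stop cluster, so [i] is inserted between them. /agoxjagbegtouz/ → agoxjagibegitouz.
Rule 2 (final devoicing): /z/ is a voiced obstruent in word-final position, so it devoices to [s]. /agoxjagibegitouz/ → agoxjagibegitous.

agoxjagibegitous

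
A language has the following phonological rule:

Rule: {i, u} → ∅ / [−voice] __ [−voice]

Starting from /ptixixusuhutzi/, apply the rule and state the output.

ptxxshtzi

/i/ is a high vowel flanked by voiceless consonants /t/ and /x/, so it deletes.
/i/ is a high vowel flanked by voiceless consonants /x/ and /x/, so it deletes.
/u/ is a high vowel flanked by voiceless consonants /x/ and /s/, so it deletes.
/u/ is a high vowel flanked by voiceless consonants /s/ and /h/, so it deletes.
/u/ is a high vowel flanked by voiceless consonants /h/ and /t/, so it deletes.
Surface form: [ptxxshtzi].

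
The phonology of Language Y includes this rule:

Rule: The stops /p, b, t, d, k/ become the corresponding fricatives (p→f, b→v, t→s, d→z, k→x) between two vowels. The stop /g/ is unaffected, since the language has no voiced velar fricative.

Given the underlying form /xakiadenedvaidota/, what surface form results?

xaxiazenedvaizosa

/k/ is a stop between vowels /a/ and /i/, so it spirantizes to the fricative [x].
/d/ is a stop between vowels /a/ and /e/, so it spirantizes to the fricative [z].
/d/ is a stop between vowels /i/ and /o/, so it spirantizes to the fricative [z].
/t/ is a stop between vowels /o/ and /a/, so it spirantizes to the fricative [s].
The other instance of /d/ does not occur in the required environment and remains unchanged.
Surface form: [xaxiazenedvaizosa].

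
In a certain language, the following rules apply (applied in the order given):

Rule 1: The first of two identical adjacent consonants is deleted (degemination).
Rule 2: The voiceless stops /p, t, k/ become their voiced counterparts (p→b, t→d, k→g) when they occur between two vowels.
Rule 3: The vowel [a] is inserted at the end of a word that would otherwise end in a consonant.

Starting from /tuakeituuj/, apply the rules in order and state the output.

Rule 1 (degemination): no segment meets the environment; /tuakeituuj/ is unchanged.
Rule 2 (intervocalic voicing): /k/ is a voiceless stop between vowels /a/ and /e/, so it voices to [g]. /t/ is a voiceless stop between vowels /i/ and /u/, so it voices to [d]. /tuakeituuj/ → tuageiduuj.
Rule 3 (final a-epenthesis): the form ends in the consonant /j/, so [a] is inserted word-finally. /tuageiduuj/ → tuageiduuja.

tuageiduuja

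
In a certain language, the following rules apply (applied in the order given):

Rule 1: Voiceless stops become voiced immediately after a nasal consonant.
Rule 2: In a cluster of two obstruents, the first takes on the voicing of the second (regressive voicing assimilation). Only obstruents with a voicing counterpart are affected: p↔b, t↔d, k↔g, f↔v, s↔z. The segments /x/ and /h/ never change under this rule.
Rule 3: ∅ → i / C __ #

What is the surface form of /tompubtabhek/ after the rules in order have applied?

tombuptapheki

Rule 1 (post-nasal voicing): /p/ is a voiceless stop immediately after the nasal /m/, so it voices to [b]. /tompubtabhek/ → tombubtabhek.
Rule 2 (regressive voicing assimilation): /b/ precedes the voiceless obstruent /t/, so it devoices to [p] by assimilation. /b/ precedes the voiceless obstruent /h/, so it devoices to [p] by assimilation. /tombubtabhek/ → tombuptaphek.
Rule 3 (final i-epenthesis): the form ends in the consonant /k/, so [i] is inserted word-finally. /tombuptaphek/ → tombuptapheki.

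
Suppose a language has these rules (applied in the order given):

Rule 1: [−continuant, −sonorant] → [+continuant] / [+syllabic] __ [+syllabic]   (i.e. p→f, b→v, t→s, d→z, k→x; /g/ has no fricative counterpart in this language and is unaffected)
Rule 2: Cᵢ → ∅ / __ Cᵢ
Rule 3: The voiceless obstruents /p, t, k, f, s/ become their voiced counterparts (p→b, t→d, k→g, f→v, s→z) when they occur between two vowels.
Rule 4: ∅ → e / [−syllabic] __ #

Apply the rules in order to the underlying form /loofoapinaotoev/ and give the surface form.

loovoavinaozoeve

Rule 1 (intervocalic spirantization): /p/ is a stop between vowels /a/ and /i/, so it spirantizes to the fricative [f]. /t/ is a stop between vowels /o/ and /o/, so it spirantizes to the fricative [s]. /loofoapinaotoev/ → loofoafinaosoev.
Rule 2 (degemination): no segment meets the environment; /loofoafinaosoev/ is unchanged.
Rule 3 (intervocalic voicing): /f/ is a voiceless obstruent between vowels /o/ and /o/, so it voices to [v]. /f/ is a voiceless obstruent between vowels /a/ and /i/, so it voices to [v]. /s/ is a voiceless obstruent between vowels /o/ and /o/, so it voices to [z]. /loofoafinaosoev/ → loovoavinaozoev.
Rule 4 (final e-epenthesis): the form ends in the consonant /v/, so [e] is inserted word-finally. /loovoavinaozoev/ → loovoavinaozoeve.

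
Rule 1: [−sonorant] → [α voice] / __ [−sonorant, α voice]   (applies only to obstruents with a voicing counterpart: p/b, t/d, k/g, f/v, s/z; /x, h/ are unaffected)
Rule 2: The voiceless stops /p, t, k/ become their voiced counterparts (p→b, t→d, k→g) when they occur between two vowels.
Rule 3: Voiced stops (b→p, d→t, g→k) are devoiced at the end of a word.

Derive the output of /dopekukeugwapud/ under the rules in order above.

Rule 1 (regressive voicing assimilation): no segment meets the environment; /dopekukeugwapud/ is unchanged.
Rule 2 (intervocalic voicing): /p/ is a voiceless stop between vowels /o/ and /e/, so it voices to [b]. /k/ is a voiceless stop between vowels /e/ and /u/, so it voices to [g]. /k/ is a voiceless stop between vowels /u/ and /e/, so it voices to [g]. /p/ is a voiceless stop between vowels /a/ and /u/, so it voices to [b]. /dopekukeugwapud/ → dobegugeugwabud.
Rule 3 (final devoicing): /d/ is a voiced stop in word-final position, so it devoices to [t]. /dobegugeugwabud/ → dobegugeugwabut.

dobegugeugwabut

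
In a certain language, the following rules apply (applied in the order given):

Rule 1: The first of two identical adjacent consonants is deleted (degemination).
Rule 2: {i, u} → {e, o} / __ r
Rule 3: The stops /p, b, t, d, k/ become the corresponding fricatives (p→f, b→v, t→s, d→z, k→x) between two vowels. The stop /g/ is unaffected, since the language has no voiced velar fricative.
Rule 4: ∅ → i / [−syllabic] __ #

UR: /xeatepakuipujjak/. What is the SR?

xeasefaxuifujaki

Rule 1 (degemination): /jj/ is a geminate; the first /j/ deletes. /xeatepakuipujjak/ → xeatepakuipujak.
Rule 2 (pre-rhotic lowering): no segment meets the environment; /xeatepakuipujak/ is unchanged.
Rule 3 (intervocalic spirantization): /t/ is a stop between vowels /a/ and /e/, so it spirantizes to the fricative [s]. /p/ is a stop between vowels /e/ and /a/, so it spirantizes to the fricative [f]. /k/ is a stop between vowels /a/ and /u/, so it spirantizes to the fricative [x]. /p/ is a stop between vowels /i/ and /u/, so it spirantizes to the fricative [f]. /xeatepakuipujak/ → xeasefaxuifujak.
Rule 4 (final i-epenthesis): the form ends in the consonant /k/, so [i] is inserted word-finally. /xeasefaxuifujak/ → xeasefaxuifujaki.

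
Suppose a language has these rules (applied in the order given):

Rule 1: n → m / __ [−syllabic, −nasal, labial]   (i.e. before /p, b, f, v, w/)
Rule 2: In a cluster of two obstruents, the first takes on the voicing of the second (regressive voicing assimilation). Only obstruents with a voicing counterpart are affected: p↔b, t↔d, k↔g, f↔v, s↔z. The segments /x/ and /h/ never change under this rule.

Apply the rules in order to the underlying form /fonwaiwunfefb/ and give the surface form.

Rule 1 (nasal place assimilation): /n/ precedes the labial consonant /w/, so it assimilates in place to [m]. /n/ precedes the labial consonant /f/, so it assimilates in place to [m]. /fonwaiwunfefb/ → fomwaiwumfefb.
Rule 2 (regressive voicing assimilation): /f/ precedes the voiced obstruent /b/, so it voices to [v] by assimilation. /fomwaiwumfefb/ → fomwaiwumfevb.

fomwaiwumfevb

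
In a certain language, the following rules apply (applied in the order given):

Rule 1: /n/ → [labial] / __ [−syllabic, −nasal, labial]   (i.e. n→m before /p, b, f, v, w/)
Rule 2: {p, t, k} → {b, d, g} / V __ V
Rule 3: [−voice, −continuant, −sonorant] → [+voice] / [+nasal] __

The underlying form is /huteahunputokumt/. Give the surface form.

hudeahumbudogumd

Rule 1 (nasal place assimilation): /n/ precedes the labial consonant /p/, so it assimilates in place to [m]. /huteahunputokumt/ → huteahumputokumt.
Rule 2 (intervocalic voicing): /t/ is a voiceless stop between vowels /u/ and /e/, so it voices to [d]. /t/ is a voiceless stop between vowels /u/ and /o/, so it voices to [d]. /k/ is a voiceless stop between vowels /o/ and /u/, so it voices to [g]. /huteahumputokumt/ → hudeahumpudogumt.
Rule 3 (post-nasal voicing): /p/ is a voiceless stop immediately after the nasal /m/, so it voices to [b]. /t/ is a voiceless stop immediately after the nasal /m/, so it voices to [d]. /hudeahumpudogumt/ → hudeahumbudogumd.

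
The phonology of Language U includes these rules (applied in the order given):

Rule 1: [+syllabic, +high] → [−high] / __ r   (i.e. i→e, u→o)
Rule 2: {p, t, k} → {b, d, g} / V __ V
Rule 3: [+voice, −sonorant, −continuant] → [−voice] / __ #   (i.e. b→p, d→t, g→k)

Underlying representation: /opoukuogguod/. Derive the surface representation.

Rule 1 (pre-rhotic lowering): no segment meets the environment; /opoukuogguod/ is unchanged.
Rule 2 (intervocalic voicing): /p/ is a voiceless stop between vowels /o/ and /o/, so it voices to [b]. /k/ is a voiceless stop between vowels /u/ and /u/, so it voices to [g]. /opoukuogguod/ → obouguogguod.
Rule 3 (final devoicing): /d/ is a voiced stop in word-final position, so it devoices to [t]. /obouguogguod/ → obouguogguot.

obouguogguot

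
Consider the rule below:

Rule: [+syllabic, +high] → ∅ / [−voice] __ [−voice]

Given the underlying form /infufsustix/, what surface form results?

inffsstx

/u/ is a high vowel flanked by voiceless consonants /f/ and /f/, so it deletes.
/u/ is a high vowel flanked by voiceless consonants /s/ and /s/, so it deletes.
/i/ is a high vowel flanked by voiceless consonants /t/ and /x/, so it deletes.
The other instance of /i/ does not occur in the required environment and remains unchanged.
Surface form: [inffsstx].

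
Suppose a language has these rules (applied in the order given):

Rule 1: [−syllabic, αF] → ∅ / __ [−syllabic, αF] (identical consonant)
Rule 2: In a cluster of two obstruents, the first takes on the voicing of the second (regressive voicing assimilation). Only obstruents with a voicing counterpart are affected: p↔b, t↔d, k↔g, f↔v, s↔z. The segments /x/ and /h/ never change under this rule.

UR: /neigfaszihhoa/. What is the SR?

Rule 1 (degemination): /hh/ is a geminate; the first /h/ deletes. /neigfaszihhoa/ → neigfaszihoa.
Rule 2 (regressive voicing assimilation): /g/ precedes the voiceless obstruent /f/, so it devoices to [k] by assimilation. /s/ precedes the voiced obstruent /z/, so it voices to [z] by assimilation. /neigfaszihoa/ → neikfazzihoa.

neikfazzihoa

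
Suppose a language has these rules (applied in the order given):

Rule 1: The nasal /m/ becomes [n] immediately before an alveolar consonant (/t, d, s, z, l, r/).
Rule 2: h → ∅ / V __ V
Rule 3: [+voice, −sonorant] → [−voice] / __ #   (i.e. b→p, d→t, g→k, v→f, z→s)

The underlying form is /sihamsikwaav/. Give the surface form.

siansikwaaf

Rule 1 (nasal place assimilation): /m/ precedes the alveolar consonant /s/, so it assimilates in place to [n]. /sihamsikwaav/ → sihansikwaav.
Rule 2 (intervocalic h-deletion): /h/ occurs between vowels /i/ and /a/, so it deletes. /sihansikwaav/ → siansikwaav.
Rule 3 (final devoicing): /v/ is a voiced obstruent in word-final position, so it devoices to [f]. /siansikwaav/ → siansikwaaf.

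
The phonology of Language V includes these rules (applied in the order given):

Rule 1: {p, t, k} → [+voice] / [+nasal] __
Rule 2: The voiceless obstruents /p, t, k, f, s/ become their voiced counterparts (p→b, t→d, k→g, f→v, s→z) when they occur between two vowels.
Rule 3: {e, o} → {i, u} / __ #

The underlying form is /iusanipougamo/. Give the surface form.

Rule 1 (post-nasal voicing): no segment meets the environment; /iusanipougamo/ is unchanged.
Rule 2 (intervocalic voicing): /s/ is a voiceless obstruent between vowels /u/ and /a/, so it voices to [z]. /p/ is a voiceless obstruent between vowels /i/ and /o/, so it voices to [b]. /iusanipougamo/ → iuzanibougamo.
Rule 3 (final vowel raising): /o/ is a mid vowel in word-final position, so it raises to [u]. /iuzanibougamo/ → iuzanibougamu.

iuzanibougamu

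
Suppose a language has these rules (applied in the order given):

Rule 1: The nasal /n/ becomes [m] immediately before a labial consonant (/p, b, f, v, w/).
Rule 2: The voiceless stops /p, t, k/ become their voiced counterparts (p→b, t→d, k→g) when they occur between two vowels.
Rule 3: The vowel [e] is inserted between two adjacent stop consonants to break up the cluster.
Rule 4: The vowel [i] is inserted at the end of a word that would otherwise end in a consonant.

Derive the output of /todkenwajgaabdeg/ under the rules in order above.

Rule 1 (nasal place assimilation): /n/ precedes the labial consonant /w/, so it assimilates in place to [m]. /todkenwajgaabdeg/ → todkemwajgaabdeg.
Rule 2 (intervocalic voicing): no segment meets the environment; /todkemwajgaabdeg/ is unchanged.
Rule 3 (stop-cluster e-epenthesis): /d/ and /k/ form a stop–stop cluster, so [e] is inserted between them. /b/ and /d/ form a stop–stop cluster, so [e] is inserted between them. /todkemwajgaabdeg/ → todekemwajgaabedeg.
Rule 4 (final i-epenthesis): the form ends in the consonant /g/, so [i] is inserted word-finally. /todekemwajgaabedeg/ → todekemwajgaabedegi.

todekemwajgaabedegi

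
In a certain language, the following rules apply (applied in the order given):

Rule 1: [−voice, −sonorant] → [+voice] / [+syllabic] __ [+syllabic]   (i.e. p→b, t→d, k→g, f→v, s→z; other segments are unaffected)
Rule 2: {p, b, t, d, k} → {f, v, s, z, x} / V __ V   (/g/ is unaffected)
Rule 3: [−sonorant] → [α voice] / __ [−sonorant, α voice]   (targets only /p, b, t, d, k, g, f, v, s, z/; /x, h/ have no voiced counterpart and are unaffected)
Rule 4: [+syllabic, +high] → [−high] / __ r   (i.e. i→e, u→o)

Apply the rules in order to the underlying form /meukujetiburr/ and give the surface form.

Rule 1 (intervocalic voicing): /k/ is a voiceless obstruent between vowels /u/ and /u/, so it voices to [g]. /t/ is a voiceless obstruent between vowels /e/ and /i/, so it voices to [d]. /meukujetiburr/ → meugujediburr.
Rule 2 (intervocalic spirantization): /d/ is a stop between vowels /e/ and /i/, so it spirantizes to the fricative [z]. /b/ is a stop between vowels /i/ and /u/, so it spirantizes to the fricative [v]. /meugujediburr/ → meugujezivurr.
Rule 3 (regressive voicing assimilation): no segment meets the environment; /meugujezivurr/ is unchanged.
Rule 4 (pre-rhotic lowering): /u/ is a high vowel immediately before /r/, so it lowers to [o]. /meugujezivurr/ → meugujezivorr.

meugujezivorr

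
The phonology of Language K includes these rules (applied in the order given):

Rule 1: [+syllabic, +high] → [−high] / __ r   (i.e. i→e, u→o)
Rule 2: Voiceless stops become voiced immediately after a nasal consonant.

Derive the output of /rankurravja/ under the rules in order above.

rangorravja

Rule 1 (pre-rhotic lowering): /u/ is a high vowel immediately before /r/, so it lowers to [o]. /rankurravja/ → rankorravja.
Rule 2 (post-nasal voicing): /k/ is a voiceless stop immediately after the nasal /n/, so it voices to [g]. /rankorravja/ → rangorravja.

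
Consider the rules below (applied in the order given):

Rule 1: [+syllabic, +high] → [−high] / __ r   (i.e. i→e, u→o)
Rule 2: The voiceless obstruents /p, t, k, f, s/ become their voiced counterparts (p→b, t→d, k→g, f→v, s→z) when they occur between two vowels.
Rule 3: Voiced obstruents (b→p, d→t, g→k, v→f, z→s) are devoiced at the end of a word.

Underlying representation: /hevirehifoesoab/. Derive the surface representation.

heverehivoezoap

Rule 1 (pre-rhotic lowering): /i/ is a high vowel immediately before /r/, so it lowers to [e]. /hevirehifoesoab/ → heverehifoesoab.
Rule 2 (intervocalic voicing): /f/ is a voiceless obstruent between vowels /i/ and /o/, so it voices to [v]. /s/ is a voiceless obstruent between vowels /e/ and /o/, so it voices to [z]. /heverehifoesoab/ → heverehivoezoab.
Rule 3 (final devoicing): /b/ is a voiced obstruent in word-final position, so it devoices to [p]. /heverehivoezoab/ → heverehivoezoap.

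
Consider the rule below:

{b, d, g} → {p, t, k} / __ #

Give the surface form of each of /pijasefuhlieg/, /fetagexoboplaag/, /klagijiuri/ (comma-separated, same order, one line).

pijasefuhliek, fetagexoboplaak, klagijiuri

/pijasefuhlieg/: /g/ is a voiced stop in word-final position, so it devoices to [k]. → [pijasefuhliek].
/fetagexoboplaag/: /g/ is a voiced stop in word-final position, so it devoices to [k]. → [fetagexoboplaak].
/klagijiuri/: the rule's environment is not met; surfaces unchanged as [klagijiuri].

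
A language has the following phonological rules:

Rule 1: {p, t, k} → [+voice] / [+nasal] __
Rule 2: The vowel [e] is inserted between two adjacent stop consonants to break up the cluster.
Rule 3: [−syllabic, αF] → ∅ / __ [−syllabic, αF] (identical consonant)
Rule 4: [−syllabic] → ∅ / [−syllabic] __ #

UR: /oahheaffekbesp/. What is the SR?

oaheafekebes

Rule 1 (post-nasal voicing): no segment meets the environment; /oahheaffekbesp/ is unchanged.
Rule 2 (stop-cluster e-epenthesis): /k/ and /b/ form a stop–stop cluster, so [e] is inserted between them. /oahheaffekbesp/ → oahheaffekebesp.
Rule 3 (degemination): /hh/ is a geminate; the first /h/ deletes. /ff/ is a geminate; the first /f/ deletes. /oahheaffekebesp/ → oaheafekebesp.
Rule 4 (final cluster simplification): /p/ is the second consonant of a word-final cluster /sp/, so it deletes. /oaheafekebesp/ → oaheafekebes.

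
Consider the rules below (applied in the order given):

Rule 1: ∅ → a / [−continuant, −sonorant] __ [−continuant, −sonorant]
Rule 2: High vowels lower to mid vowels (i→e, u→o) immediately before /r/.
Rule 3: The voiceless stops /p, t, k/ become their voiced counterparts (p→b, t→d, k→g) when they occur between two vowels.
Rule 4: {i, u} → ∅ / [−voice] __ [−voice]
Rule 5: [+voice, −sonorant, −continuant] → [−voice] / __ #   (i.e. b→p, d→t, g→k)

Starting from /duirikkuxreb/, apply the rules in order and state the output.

duerigaguxrep

Rule 1 (stop-cluster a-epenthesis): /k/ and /k/ form a stop–stop cluster, so [a] is inserted between them. /duirikkuxreb/ → duirikakuxreb.
Rule 2 (pre-rhotic lowering): /i/ is a high vowel immediately before /r/, so it lowers to [e]. /duirikakuxreb/ → duerikakuxreb.
Rule 3 (intervocalic voicing): /k/ is a voiceless stop between vowels /i/ and /a/, so it voices to [g]. /k/ is a voiceless stop between vowels /a/ and /u/, so it voices to [g]. /duerikakuxreb/ → duerigaguxreb.
Rule 4 (high vowel syncope): no segment meets the environment; /duerigaguxreb/ is unchanged.
Rule 5 (final devoicing): /b/ is a voiced stop in word-final position, so it devoices to [p]. /duerigaguxreb/ → duerigaguxrep.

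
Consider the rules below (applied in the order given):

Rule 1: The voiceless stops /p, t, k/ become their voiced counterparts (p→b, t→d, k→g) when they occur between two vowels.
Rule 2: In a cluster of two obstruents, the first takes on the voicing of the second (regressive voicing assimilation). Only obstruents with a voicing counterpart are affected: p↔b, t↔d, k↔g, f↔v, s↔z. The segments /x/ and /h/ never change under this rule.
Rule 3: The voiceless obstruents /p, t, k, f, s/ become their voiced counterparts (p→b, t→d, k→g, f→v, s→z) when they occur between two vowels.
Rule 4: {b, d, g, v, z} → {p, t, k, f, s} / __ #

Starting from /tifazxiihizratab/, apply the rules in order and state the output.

Rule 1 (intervocalic voicing): /t/ is a voiceless stop between vowels /a/ and /a/, so it voices to [d]. /tifazxiihizratab/ → tifazxiihizradab.
Rule 2 (regressive voicing assimilation): /z/ precedes the voiceless obstruent /x/, so it devoices to [s] by assimilation. /tifazxiihizradab/ → tifasxiihizradab.
Rule 3 (intervocalic voicing): /f/ is a voiceless obstruent between vowels /i/ and /a/, so it voices to [v]. /tifasxiihizradab/ → tivasxiihizradab.
Rule 4 (final devoicing): /b/ is a voiced obstruent in word-final position, so it devoices to [p]. /tivasxiihizradab/ → tivasxiihizradap.

tivasxiihizradap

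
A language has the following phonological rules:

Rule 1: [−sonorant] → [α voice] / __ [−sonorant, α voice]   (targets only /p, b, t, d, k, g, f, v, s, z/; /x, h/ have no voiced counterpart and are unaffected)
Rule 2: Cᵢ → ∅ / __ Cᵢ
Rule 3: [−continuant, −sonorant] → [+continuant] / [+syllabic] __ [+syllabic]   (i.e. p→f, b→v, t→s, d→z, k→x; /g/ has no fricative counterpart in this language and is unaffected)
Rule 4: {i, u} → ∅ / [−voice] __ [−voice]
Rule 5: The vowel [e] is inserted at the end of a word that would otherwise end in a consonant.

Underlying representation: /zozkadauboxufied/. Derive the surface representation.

Rule 1 (regressive voicing assimilation): /z/ precedes the voiceless obstruent /k/, so it devoices to [s] by assimilation. /zozkadauboxufied/ → zoskadauboxufied.
Rule 2 (degemination): no segment meets the environment; /zoskadauboxufied/ is unchanged.
Rule 3 (intervocalic spirantization): /d/ is a stop between vowels /a/ and /a/, so it spirantizes to the fricative [z]. /b/ is a stop between vowels /u/ and /o/, so it spirantizes to the fricative [v]. /zoskadauboxufied/ → zoskazauvoxufied.
Rule 4 (high vowel syncope): /u/ is a high vowel flanked by voiceless consonants /x/ and /f/, so it deletes. /zoskazauvoxufied/ → zoskazauvoxfied.
Rule 5 (final e-epenthesis): the form ends in the consonant /d/, so [e] is inserted word-finally. /zoskazauvoxfied/ → zoskazauvoxfiede.

zoskazauvoxfiede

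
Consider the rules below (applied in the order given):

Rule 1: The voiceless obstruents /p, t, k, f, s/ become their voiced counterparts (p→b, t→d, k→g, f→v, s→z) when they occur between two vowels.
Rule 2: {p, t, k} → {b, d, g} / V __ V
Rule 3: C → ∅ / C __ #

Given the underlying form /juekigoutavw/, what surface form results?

Rule 1 (intervocalic voicing): /k/ is a voiceless obstruent between vowels /e/ and /i/, so it voices to [g]. /t/ is a voiceless obstruent between vowels /u/ and /a/, so it voices to [d]. /juekigoutavw/ → juegigoudavw.
Rule 2 (intervocalic voicing): no segment meets the environment; /juegigoudavw/ is unchanged.
Rule 3 (final cluster simplification): /w/ is the second consonant of a word-final cluster /vw/, so it deletes. /juegigoudavw/ → juegigoudav.

juegigoudav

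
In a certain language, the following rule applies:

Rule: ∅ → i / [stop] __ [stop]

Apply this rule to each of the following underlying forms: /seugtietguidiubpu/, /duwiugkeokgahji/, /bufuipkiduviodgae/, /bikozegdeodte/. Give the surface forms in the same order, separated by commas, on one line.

seugitietiguidiubipu, duwiugikeokigahji, bufuipikiduviodigae, bikozegideodite

/seugtietguidiubpu/: /g/ and /t/ form a stop–stop cluster, so [i] is inserted between them. /t/ and /g/ form a stop–stop cluster, so [i] is inserted between them. /b/ and /p/ form a stop–stop cluster, so [i] is inserted between them. → [seugitietiguidiubipu].
/duwiugkeokgahji/: /g/ and /k/ form a stop–stop cluster, so [i] is inserted between them. /k/ and /g/ form a stop–stop cluster, so [i] is inserted between them. → [duwiugikeokigahji].
/bufuipkiduviodgae/: /p/ and /k/ form a stop–stop cluster, so [i] is inserted between them. /d/ and /g/ form a stop–stop cluster, so [i] is inserted between them. → [bufuipikiduviodigae].
/bikozegdeodte/: /g/ and /d/ form a stop–stop cluster, so [i] is inserted between them. /d/ and /t/ form a stop–stop cluster, so [i] is inserted between them. → [bikozegideodite].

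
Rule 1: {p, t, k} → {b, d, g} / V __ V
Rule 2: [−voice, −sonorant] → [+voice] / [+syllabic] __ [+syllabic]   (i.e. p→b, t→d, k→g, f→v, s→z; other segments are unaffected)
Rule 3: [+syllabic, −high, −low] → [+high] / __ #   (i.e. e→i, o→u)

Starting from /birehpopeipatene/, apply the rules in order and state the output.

birehpobeibadeni

Rule 1 (intervocalic voicing): /p/ is a voiceless stop between vowels /o/ and /e/, so it voices to [b]. /p/ is a voiceless stop between vowels /i/ and /a/, so it voices to [b]. /t/ is a voiceless stop between vowels /a/ and /e/, so it voices to [d]. /birehpopeipatene/ → birehpobeibadene.
Rule 2 (intervocalic voicing): no segment meets the environment; /birehpobeibadene/ is unchanged.
Rule 3 (final vowel raising): /e/ is a mid vowel in word-final position, so it raises to [i]. /birehpobeibadene/ → birehpobeibadeni.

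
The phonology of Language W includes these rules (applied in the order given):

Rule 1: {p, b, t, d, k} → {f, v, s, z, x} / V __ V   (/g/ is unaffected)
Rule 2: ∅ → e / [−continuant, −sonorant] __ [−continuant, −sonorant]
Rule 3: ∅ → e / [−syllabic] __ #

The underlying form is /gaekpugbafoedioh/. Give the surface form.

gaekepugebafoeziohe

Rule 1 (intervocalic spirantization): /d/ is a stop between vowels /e/ and /i/, so it spirantizes to the fricative [z]. /gaekpugbafoedioh/ → gaekpugbafoezioh.
Rule 2 (stop-cluster e-epenthesis): /k/ and /p/ form a stop–stop cluster, so [e] is inserted between them. /g/ and /b/ form a stop–stop cluster, so [e] is inserted between them. /gaekpugbafoezioh/ → gaekepugebafoezioh.
Rule 3 (final e-epenthesis): the form ends in the consonant /h/, so [e] is inserted word-finally. /gaekepugebafoezioh/ → gaekepugebafoeziohe.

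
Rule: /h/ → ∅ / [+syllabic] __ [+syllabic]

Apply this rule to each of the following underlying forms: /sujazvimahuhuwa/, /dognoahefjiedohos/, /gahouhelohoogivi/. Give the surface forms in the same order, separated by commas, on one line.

/sujazvimahuhuwa/: /h/ occurs between vowels /a/ and /u/, so it deletes. /h/ occurs between vowels /u/ and /u/, so it deletes. → [sujazvimauuwa].
/dognoahefjiedohos/: /h/ occurs between vowels /a/ and /e/, so it deletes. /h/ occurs between vowels /o/ and /o/, so it deletes. → [dognoaefjiedoos].
/gahouhelohoogivi/: /h/ occurs between vowels /a/ and /o/, so it deletes. /h/ occurs between vowels /u/ and /e/, so it deletes. /h/ occurs between vowels /o/ and /o/, so it deletes. → [gaouelooogivi].

sujazvimauuwa, dognoaefjiedoos, gaouelooogivi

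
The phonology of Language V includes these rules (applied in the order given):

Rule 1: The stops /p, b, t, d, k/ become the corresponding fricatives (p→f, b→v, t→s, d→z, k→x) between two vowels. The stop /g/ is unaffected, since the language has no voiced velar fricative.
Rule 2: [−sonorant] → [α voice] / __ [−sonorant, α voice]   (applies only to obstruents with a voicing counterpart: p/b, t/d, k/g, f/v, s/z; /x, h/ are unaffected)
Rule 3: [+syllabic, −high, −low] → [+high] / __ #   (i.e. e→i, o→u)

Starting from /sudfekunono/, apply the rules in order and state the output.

sutfexunonu

Rule 1 (intervocalic spirantization): /k/ is a stop between vowels /e/ and /u/, so it spirantizes to the fricative [x]. /sudfekunono/ → sudfexunono.
Rule 2 (regressive voicing assimilation): /d/ precedes the voiceless obstruent /f/, so it devoices to [t] by assimilation. /sudfexunono/ → sutfexunono.
Rule 3 (final vowel raising): /o/ is a mid vowel in word-final position, so it raises to [u]. /sutfexunono/ → sutfexunonu.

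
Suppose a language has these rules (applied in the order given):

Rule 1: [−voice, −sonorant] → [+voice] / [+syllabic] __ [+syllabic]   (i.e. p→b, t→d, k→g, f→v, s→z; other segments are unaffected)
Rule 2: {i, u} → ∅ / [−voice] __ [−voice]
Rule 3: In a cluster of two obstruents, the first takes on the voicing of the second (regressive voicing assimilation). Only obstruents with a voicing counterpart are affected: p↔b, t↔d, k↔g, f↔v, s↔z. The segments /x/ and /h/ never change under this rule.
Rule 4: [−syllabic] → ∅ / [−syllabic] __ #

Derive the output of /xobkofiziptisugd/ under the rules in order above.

xopkoviziptizug

Rule 1 (intervocalic voicing): /f/ is a voiceless obstruent between vowels /o/ and /i/, so it voices to [v]. /s/ is a voiceless obstruent between vowels /i/ and /u/, so it voices to [z]. /xobkofiziptisugd/ → xobkoviziptizugd.
Rule 2 (high vowel syncope): no segment meets the environment; /xobkoviziptizugd/ is unchanged.
Rule 3 (regressive voicing assimilation): /b/ precedes the voiceless obstruent /k/, so it devoices to [p] by assimilation. /xobkoviziptizugd/ → xopkoviziptizugd.
Rule 4 (final cluster simplification): /d/ is the second consonant of a word-final cluster /gd/, so it deletes. /xopkoviziptizugd/ → xopkoviziptizug.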